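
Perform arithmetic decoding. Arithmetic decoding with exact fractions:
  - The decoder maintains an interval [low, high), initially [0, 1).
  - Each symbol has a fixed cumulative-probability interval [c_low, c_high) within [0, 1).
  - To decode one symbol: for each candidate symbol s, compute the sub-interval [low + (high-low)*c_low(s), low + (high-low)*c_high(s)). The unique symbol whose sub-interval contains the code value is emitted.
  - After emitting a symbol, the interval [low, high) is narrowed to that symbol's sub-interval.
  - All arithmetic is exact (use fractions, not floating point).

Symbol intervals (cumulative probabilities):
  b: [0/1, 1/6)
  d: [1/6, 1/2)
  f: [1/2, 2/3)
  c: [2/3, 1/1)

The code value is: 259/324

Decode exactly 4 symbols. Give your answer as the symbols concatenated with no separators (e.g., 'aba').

Answer: cdcb

Derivation:
Step 1: interval [0/1, 1/1), width = 1/1 - 0/1 = 1/1
  'b': [0/1 + 1/1*0/1, 0/1 + 1/1*1/6) = [0/1, 1/6)
  'd': [0/1 + 1/1*1/6, 0/1 + 1/1*1/2) = [1/6, 1/2)
  'f': [0/1 + 1/1*1/2, 0/1 + 1/1*2/3) = [1/2, 2/3)
  'c': [0/1 + 1/1*2/3, 0/1 + 1/1*1/1) = [2/3, 1/1) <- contains code 259/324
  emit 'c', narrow to [2/3, 1/1)
Step 2: interval [2/3, 1/1), width = 1/1 - 2/3 = 1/3
  'b': [2/3 + 1/3*0/1, 2/3 + 1/3*1/6) = [2/3, 13/18)
  'd': [2/3 + 1/3*1/6, 2/3 + 1/3*1/2) = [13/18, 5/6) <- contains code 259/324
  'f': [2/3 + 1/3*1/2, 2/3 + 1/3*2/3) = [5/6, 8/9)
  'c': [2/3 + 1/3*2/3, 2/3 + 1/3*1/1) = [8/9, 1/1)
  emit 'd', narrow to [13/18, 5/6)
Step 3: interval [13/18, 5/6), width = 5/6 - 13/18 = 1/9
  'b': [13/18 + 1/9*0/1, 13/18 + 1/9*1/6) = [13/18, 20/27)
  'd': [13/18 + 1/9*1/6, 13/18 + 1/9*1/2) = [20/27, 7/9)
  'f': [13/18 + 1/9*1/2, 13/18 + 1/9*2/3) = [7/9, 43/54)
  'c': [13/18 + 1/9*2/3, 13/18 + 1/9*1/1) = [43/54, 5/6) <- contains code 259/324
  emit 'c', narrow to [43/54, 5/6)
Step 4: interval [43/54, 5/6), width = 5/6 - 43/54 = 1/27
  'b': [43/54 + 1/27*0/1, 43/54 + 1/27*1/6) = [43/54, 65/81) <- contains code 259/324
  'd': [43/54 + 1/27*1/6, 43/54 + 1/27*1/2) = [65/81, 22/27)
  'f': [43/54 + 1/27*1/2, 43/54 + 1/27*2/3) = [22/27, 133/162)
  'c': [43/54 + 1/27*2/3, 43/54 + 1/27*1/1) = [133/162, 5/6)
  emit 'b', narrow to [43/54, 65/81)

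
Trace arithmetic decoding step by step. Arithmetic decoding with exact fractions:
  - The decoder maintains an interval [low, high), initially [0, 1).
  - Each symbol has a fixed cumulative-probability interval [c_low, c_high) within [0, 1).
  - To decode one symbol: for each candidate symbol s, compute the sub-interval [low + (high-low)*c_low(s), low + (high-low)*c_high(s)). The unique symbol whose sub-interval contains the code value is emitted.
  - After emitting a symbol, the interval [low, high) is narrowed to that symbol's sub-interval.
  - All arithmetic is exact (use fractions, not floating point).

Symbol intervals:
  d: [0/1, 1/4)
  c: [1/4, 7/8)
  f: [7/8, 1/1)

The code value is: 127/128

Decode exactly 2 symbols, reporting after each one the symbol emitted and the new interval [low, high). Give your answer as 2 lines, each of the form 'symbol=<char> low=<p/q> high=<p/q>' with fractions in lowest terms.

Step 1: interval [0/1, 1/1), width = 1/1 - 0/1 = 1/1
  'd': [0/1 + 1/1*0/1, 0/1 + 1/1*1/4) = [0/1, 1/4)
  'c': [0/1 + 1/1*1/4, 0/1 + 1/1*7/8) = [1/4, 7/8)
  'f': [0/1 + 1/1*7/8, 0/1 + 1/1*1/1) = [7/8, 1/1) <- contains code 127/128
  emit 'f', narrow to [7/8, 1/1)
Step 2: interval [7/8, 1/1), width = 1/1 - 7/8 = 1/8
  'd': [7/8 + 1/8*0/1, 7/8 + 1/8*1/4) = [7/8, 29/32)
  'c': [7/8 + 1/8*1/4, 7/8 + 1/8*7/8) = [29/32, 63/64)
  'f': [7/8 + 1/8*7/8, 7/8 + 1/8*1/1) = [63/64, 1/1) <- contains code 127/128
  emit 'f', narrow to [63/64, 1/1)

Answer: symbol=f low=7/8 high=1/1
symbol=f low=63/64 high=1/1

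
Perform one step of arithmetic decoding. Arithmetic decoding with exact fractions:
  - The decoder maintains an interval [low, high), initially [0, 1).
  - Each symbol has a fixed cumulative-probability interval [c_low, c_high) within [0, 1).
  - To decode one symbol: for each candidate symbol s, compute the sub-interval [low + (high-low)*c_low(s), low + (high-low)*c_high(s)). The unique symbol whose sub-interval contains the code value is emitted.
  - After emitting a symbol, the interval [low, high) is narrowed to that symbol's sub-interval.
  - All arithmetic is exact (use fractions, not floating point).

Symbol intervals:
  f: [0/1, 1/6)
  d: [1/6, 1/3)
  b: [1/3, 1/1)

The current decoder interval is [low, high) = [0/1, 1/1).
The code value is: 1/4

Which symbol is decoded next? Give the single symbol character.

Interval width = high − low = 1/1 − 0/1 = 1/1
Scaled code = (code − low) / width = (1/4 − 0/1) / 1/1 = 1/4
  f: [0/1, 1/6) 
  d: [1/6, 1/3) ← scaled code falls here ✓
  b: [1/3, 1/1) 

Answer: d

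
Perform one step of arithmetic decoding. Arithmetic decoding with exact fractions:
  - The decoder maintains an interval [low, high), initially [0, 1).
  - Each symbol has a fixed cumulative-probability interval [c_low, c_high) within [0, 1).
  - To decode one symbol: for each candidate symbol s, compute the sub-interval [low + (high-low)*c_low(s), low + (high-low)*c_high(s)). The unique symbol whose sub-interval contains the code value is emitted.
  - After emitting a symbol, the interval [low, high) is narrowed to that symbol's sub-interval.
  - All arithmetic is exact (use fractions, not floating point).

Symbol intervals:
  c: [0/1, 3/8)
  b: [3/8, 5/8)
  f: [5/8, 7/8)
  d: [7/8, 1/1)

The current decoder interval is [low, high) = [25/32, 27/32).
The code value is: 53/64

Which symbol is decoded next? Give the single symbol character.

Answer: f

Derivation:
Interval width = high − low = 27/32 − 25/32 = 1/16
Scaled code = (code − low) / width = (53/64 − 25/32) / 1/16 = 3/4
  c: [0/1, 3/8) 
  b: [3/8, 5/8) 
  f: [5/8, 7/8) ← scaled code falls here ✓
  d: [7/8, 1/1) 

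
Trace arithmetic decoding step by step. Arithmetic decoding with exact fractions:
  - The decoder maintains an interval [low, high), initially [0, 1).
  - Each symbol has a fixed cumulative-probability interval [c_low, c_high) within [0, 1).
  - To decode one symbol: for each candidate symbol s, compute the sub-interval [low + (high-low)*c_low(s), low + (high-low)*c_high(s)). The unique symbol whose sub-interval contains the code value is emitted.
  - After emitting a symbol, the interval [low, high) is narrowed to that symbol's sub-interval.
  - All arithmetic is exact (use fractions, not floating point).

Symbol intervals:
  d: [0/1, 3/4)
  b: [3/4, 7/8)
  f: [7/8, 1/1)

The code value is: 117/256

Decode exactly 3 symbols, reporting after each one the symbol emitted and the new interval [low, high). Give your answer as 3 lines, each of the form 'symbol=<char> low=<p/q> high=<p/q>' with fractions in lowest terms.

Step 1: interval [0/1, 1/1), width = 1/1 - 0/1 = 1/1
  'd': [0/1 + 1/1*0/1, 0/1 + 1/1*3/4) = [0/1, 3/4) <- contains code 117/256
  'b': [0/1 + 1/1*3/4, 0/1 + 1/1*7/8) = [3/4, 7/8)
  'f': [0/1 + 1/1*7/8, 0/1 + 1/1*1/1) = [7/8, 1/1)
  emit 'd', narrow to [0/1, 3/4)
Step 2: interval [0/1, 3/4), width = 3/4 - 0/1 = 3/4
  'd': [0/1 + 3/4*0/1, 0/1 + 3/4*3/4) = [0/1, 9/16) <- contains code 117/256
  'b': [0/1 + 3/4*3/4, 0/1 + 3/4*7/8) = [9/16, 21/32)
  'f': [0/1 + 3/4*7/8, 0/1 + 3/4*1/1) = [21/32, 3/4)
  emit 'd', narrow to [0/1, 9/16)
Step 3: interval [0/1, 9/16), width = 9/16 - 0/1 = 9/16
  'd': [0/1 + 9/16*0/1, 0/1 + 9/16*3/4) = [0/1, 27/64)
  'b': [0/1 + 9/16*3/4, 0/1 + 9/16*7/8) = [27/64, 63/128) <- contains code 117/256
  'f': [0/1 + 9/16*7/8, 0/1 + 9/16*1/1) = [63/128, 9/16)
  emit 'b', narrow to [27/64, 63/128)

Answer: symbol=d low=0/1 high=3/4
symbol=d low=0/1 high=9/16
symbol=b low=27/64 high=63/128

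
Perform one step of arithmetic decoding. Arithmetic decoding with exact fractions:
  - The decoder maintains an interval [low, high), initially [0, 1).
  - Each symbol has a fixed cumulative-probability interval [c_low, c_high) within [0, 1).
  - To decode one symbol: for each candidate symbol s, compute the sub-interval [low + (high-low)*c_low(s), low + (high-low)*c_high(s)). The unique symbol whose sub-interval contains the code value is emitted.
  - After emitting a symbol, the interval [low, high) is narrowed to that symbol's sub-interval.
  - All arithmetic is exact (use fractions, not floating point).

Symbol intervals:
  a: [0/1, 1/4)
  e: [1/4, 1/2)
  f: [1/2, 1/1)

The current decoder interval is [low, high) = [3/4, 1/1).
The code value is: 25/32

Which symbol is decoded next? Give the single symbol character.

Answer: a

Derivation:
Interval width = high − low = 1/1 − 3/4 = 1/4
Scaled code = (code − low) / width = (25/32 − 3/4) / 1/4 = 1/8
  a: [0/1, 1/4) ← scaled code falls here ✓
  e: [1/4, 1/2) 
  f: [1/2, 1/1) 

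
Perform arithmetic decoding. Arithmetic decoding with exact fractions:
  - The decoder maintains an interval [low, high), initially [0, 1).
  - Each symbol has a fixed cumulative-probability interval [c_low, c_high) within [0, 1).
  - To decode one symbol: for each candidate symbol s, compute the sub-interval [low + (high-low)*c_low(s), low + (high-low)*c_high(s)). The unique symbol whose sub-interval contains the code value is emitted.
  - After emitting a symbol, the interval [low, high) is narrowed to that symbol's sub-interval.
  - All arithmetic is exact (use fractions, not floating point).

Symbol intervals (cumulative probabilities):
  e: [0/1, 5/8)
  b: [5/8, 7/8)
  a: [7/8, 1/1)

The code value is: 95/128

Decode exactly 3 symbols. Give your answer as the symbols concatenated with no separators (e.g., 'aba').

Step 1: interval [0/1, 1/1), width = 1/1 - 0/1 = 1/1
  'e': [0/1 + 1/1*0/1, 0/1 + 1/1*5/8) = [0/1, 5/8)
  'b': [0/1 + 1/1*5/8, 0/1 + 1/1*7/8) = [5/8, 7/8) <- contains code 95/128
  'a': [0/1 + 1/1*7/8, 0/1 + 1/1*1/1) = [7/8, 1/1)
  emit 'b', narrow to [5/8, 7/8)
Step 2: interval [5/8, 7/8), width = 7/8 - 5/8 = 1/4
  'e': [5/8 + 1/4*0/1, 5/8 + 1/4*5/8) = [5/8, 25/32) <- contains code 95/128
  'b': [5/8 + 1/4*5/8, 5/8 + 1/4*7/8) = [25/32, 27/32)
  'a': [5/8 + 1/4*7/8, 5/8 + 1/4*1/1) = [27/32, 7/8)
  emit 'e', narrow to [5/8, 25/32)
Step 3: interval [5/8, 25/32), width = 25/32 - 5/8 = 5/32
  'e': [5/8 + 5/32*0/1, 5/8 + 5/32*5/8) = [5/8, 185/256)
  'b': [5/8 + 5/32*5/8, 5/8 + 5/32*7/8) = [185/256, 195/256) <- contains code 95/128
  'a': [5/8 + 5/32*7/8, 5/8 + 5/32*1/1) = [195/256, 25/32)
  emit 'b', narrow to [185/256, 195/256)

Answer: beb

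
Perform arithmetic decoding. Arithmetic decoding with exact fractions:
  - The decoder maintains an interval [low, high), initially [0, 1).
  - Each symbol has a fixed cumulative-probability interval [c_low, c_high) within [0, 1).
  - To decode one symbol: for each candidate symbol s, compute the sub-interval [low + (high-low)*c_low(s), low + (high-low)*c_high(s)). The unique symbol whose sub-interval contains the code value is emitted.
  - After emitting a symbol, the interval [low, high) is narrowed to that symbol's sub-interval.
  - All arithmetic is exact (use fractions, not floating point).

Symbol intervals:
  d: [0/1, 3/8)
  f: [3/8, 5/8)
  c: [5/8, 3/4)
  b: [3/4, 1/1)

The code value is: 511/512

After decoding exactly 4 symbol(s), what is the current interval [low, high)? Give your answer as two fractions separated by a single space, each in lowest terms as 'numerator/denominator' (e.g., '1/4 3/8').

Answer: 255/256 1/1

Derivation:
Step 1: interval [0/1, 1/1), width = 1/1 - 0/1 = 1/1
  'd': [0/1 + 1/1*0/1, 0/1 + 1/1*3/8) = [0/1, 3/8)
  'f': [0/1 + 1/1*3/8, 0/1 + 1/1*5/8) = [3/8, 5/8)
  'c': [0/1 + 1/1*5/8, 0/1 + 1/1*3/4) = [5/8, 3/4)
  'b': [0/1 + 1/1*3/4, 0/1 + 1/1*1/1) = [3/4, 1/1) <- contains code 511/512
  emit 'b', narrow to [3/4, 1/1)
Step 2: interval [3/4, 1/1), width = 1/1 - 3/4 = 1/4
  'd': [3/4 + 1/4*0/1, 3/4 + 1/4*3/8) = [3/4, 27/32)
  'f': [3/4 + 1/4*3/8, 3/4 + 1/4*5/8) = [27/32, 29/32)
  'c': [3/4 + 1/4*5/8, 3/4 + 1/4*3/4) = [29/32, 15/16)
  'b': [3/4 + 1/4*3/4, 3/4 + 1/4*1/1) = [15/16, 1/1) <- contains code 511/512
  emit 'b', narrow to [15/16, 1/1)
Step 3: interval [15/16, 1/1), width = 1/1 - 15/16 = 1/16
  'd': [15/16 + 1/16*0/1, 15/16 + 1/16*3/8) = [15/16, 123/128)
  'f': [15/16 + 1/16*3/8, 15/16 + 1/16*5/8) = [123/128, 125/128)
  'c': [15/16 + 1/16*5/8, 15/16 + 1/16*3/4) = [125/128, 63/64)
  'b': [15/16 + 1/16*3/4, 15/16 + 1/16*1/1) = [63/64, 1/1) <- contains code 511/512
  emit 'b', narrow to [63/64, 1/1)
Step 4: interval [63/64, 1/1), width = 1/1 - 63/64 = 1/64
  'd': [63/64 + 1/64*0/1, 63/64 + 1/64*3/8) = [63/64, 507/512)
  'f': [63/64 + 1/64*3/8, 63/64 + 1/64*5/8) = [507/512, 509/512)
  'c': [63/64 + 1/64*5/8, 63/64 + 1/64*3/4) = [509/512, 255/256)
  'b': [63/64 + 1/64*3/4, 63/64 + 1/64*1/1) = [255/256, 1/1) <- contains code 511/512
  emit 'b', narrow to [255/256, 1/1)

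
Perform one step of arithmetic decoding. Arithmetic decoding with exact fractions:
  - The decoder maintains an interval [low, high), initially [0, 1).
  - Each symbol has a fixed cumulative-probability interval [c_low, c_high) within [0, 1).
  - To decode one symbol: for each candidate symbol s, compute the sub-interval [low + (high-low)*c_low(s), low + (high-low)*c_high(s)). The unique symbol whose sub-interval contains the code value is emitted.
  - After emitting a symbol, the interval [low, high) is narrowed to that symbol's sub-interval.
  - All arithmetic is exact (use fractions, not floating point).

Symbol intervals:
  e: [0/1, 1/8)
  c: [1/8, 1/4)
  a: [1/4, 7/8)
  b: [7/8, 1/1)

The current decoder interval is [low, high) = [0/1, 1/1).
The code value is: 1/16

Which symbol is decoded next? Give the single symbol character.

Answer: e

Derivation:
Interval width = high − low = 1/1 − 0/1 = 1/1
Scaled code = (code − low) / width = (1/16 − 0/1) / 1/1 = 1/16
  e: [0/1, 1/8) ← scaled code falls here ✓
  c: [1/8, 1/4) 
  a: [1/4, 7/8) 
  b: [7/8, 1/1) 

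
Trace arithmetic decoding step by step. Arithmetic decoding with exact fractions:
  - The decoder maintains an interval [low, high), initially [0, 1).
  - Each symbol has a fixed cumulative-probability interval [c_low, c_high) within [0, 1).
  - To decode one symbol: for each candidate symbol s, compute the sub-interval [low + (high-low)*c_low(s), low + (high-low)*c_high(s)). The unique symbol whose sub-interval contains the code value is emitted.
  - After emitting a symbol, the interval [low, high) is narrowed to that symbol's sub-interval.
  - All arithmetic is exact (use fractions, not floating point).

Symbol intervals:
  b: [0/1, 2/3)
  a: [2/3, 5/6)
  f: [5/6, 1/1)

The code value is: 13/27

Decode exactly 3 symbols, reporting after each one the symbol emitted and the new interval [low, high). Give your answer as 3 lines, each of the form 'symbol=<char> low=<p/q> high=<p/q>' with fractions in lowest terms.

Step 1: interval [0/1, 1/1), width = 1/1 - 0/1 = 1/1
  'b': [0/1 + 1/1*0/1, 0/1 + 1/1*2/3) = [0/1, 2/3) <- contains code 13/27
  'a': [0/1 + 1/1*2/3, 0/1 + 1/1*5/6) = [2/3, 5/6)
  'f': [0/1 + 1/1*5/6, 0/1 + 1/1*1/1) = [5/6, 1/1)
  emit 'b', narrow to [0/1, 2/3)
Step 2: interval [0/1, 2/3), width = 2/3 - 0/1 = 2/3
  'b': [0/1 + 2/3*0/1, 0/1 + 2/3*2/3) = [0/1, 4/9)
  'a': [0/1 + 2/3*2/3, 0/1 + 2/3*5/6) = [4/9, 5/9) <- contains code 13/27
  'f': [0/1 + 2/3*5/6, 0/1 + 2/3*1/1) = [5/9, 2/3)
  emit 'a', narrow to [4/9, 5/9)
Step 3: interval [4/9, 5/9), width = 5/9 - 4/9 = 1/9
  'b': [4/9 + 1/9*0/1, 4/9 + 1/9*2/3) = [4/9, 14/27) <- contains code 13/27
  'a': [4/9 + 1/9*2/3, 4/9 + 1/9*5/6) = [14/27, 29/54)
  'f': [4/9 + 1/9*5/6, 4/9 + 1/9*1/1) = [29/54, 5/9)
  emit 'b', narrow to [4/9, 14/27)

Answer: symbol=b low=0/1 high=2/3
symbol=a low=4/9 high=5/9
symbol=b low=4/9 high=14/27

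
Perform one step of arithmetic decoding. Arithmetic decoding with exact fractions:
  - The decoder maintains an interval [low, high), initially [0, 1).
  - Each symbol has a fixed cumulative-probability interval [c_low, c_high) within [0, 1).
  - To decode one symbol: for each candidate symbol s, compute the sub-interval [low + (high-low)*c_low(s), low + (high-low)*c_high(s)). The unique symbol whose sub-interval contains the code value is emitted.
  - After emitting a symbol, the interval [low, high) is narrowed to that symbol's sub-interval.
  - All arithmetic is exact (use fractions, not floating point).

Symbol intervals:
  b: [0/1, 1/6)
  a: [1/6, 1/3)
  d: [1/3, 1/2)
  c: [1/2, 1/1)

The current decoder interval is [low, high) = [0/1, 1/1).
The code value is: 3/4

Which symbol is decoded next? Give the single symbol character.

Answer: c

Derivation:
Interval width = high − low = 1/1 − 0/1 = 1/1
Scaled code = (code − low) / width = (3/4 − 0/1) / 1/1 = 3/4
  b: [0/1, 1/6) 
  a: [1/6, 1/3) 
  d: [1/3, 1/2) 
  c: [1/2, 1/1) ← scaled code falls here ✓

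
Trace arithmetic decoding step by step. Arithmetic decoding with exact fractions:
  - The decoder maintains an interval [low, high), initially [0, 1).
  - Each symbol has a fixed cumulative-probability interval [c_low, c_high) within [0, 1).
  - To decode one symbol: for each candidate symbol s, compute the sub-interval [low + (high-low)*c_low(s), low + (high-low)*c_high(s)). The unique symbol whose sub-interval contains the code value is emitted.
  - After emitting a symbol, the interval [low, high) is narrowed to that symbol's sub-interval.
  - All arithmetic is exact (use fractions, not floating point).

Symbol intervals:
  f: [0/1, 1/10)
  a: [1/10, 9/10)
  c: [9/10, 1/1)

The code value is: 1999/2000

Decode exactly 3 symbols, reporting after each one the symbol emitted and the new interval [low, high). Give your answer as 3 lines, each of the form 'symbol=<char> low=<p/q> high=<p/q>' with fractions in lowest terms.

Step 1: interval [0/1, 1/1), width = 1/1 - 0/1 = 1/1
  'f': [0/1 + 1/1*0/1, 0/1 + 1/1*1/10) = [0/1, 1/10)
  'a': [0/1 + 1/1*1/10, 0/1 + 1/1*9/10) = [1/10, 9/10)
  'c': [0/1 + 1/1*9/10, 0/1 + 1/1*1/1) = [9/10, 1/1) <- contains code 1999/2000
  emit 'c', narrow to [9/10, 1/1)
Step 2: interval [9/10, 1/1), width = 1/1 - 9/10 = 1/10
  'f': [9/10 + 1/10*0/1, 9/10 + 1/10*1/10) = [9/10, 91/100)
  'a': [9/10 + 1/10*1/10, 9/10 + 1/10*9/10) = [91/100, 99/100)
  'c': [9/10 + 1/10*9/10, 9/10 + 1/10*1/1) = [99/100, 1/1) <- contains code 1999/2000
  emit 'c', narrow to [99/100, 1/1)
Step 3: interval [99/100, 1/1), width = 1/1 - 99/100 = 1/100
  'f': [99/100 + 1/100*0/1, 99/100 + 1/100*1/10) = [99/100, 991/1000)
  'a': [99/100 + 1/100*1/10, 99/100 + 1/100*9/10) = [991/1000, 999/1000)
  'c': [99/100 + 1/100*9/10, 99/100 + 1/100*1/1) = [999/1000, 1/1) <- contains code 1999/2000
  emit 'c', narrow to [999/1000, 1/1)

Answer: symbol=c low=9/10 high=1/1
symbol=c low=99/100 high=1/1
symbol=c low=999/1000 high=1/1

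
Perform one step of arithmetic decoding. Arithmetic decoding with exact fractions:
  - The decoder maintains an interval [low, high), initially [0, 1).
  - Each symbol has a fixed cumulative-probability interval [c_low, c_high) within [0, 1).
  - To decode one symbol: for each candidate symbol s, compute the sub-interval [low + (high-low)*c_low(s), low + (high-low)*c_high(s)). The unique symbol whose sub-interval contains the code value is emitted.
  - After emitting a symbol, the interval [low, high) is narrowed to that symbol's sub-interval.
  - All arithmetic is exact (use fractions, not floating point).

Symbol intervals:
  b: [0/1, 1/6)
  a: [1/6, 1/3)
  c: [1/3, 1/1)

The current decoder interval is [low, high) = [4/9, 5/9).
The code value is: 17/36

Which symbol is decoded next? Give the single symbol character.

Interval width = high − low = 5/9 − 4/9 = 1/9
Scaled code = (code − low) / width = (17/36 − 4/9) / 1/9 = 1/4
  b: [0/1, 1/6) 
  a: [1/6, 1/3) ← scaled code falls here ✓
  c: [1/3, 1/1) 

Answer: a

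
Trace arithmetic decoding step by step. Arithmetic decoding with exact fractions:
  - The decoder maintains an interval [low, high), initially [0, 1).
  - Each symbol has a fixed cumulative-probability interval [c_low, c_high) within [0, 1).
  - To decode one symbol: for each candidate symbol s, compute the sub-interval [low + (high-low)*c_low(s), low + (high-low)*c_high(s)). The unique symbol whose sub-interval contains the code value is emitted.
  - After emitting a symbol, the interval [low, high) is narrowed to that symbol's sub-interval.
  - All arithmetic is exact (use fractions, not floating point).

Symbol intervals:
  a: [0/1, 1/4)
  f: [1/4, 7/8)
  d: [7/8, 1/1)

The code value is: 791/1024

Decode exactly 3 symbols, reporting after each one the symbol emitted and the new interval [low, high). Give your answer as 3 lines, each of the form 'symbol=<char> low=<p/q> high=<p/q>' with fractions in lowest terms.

Answer: symbol=f low=1/4 high=7/8
symbol=f low=13/32 high=51/64
symbol=d low=383/512 high=51/64

Derivation:
Step 1: interval [0/1, 1/1), width = 1/1 - 0/1 = 1/1
  'a': [0/1 + 1/1*0/1, 0/1 + 1/1*1/4) = [0/1, 1/4)
  'f': [0/1 + 1/1*1/4, 0/1 + 1/1*7/8) = [1/4, 7/8) <- contains code 791/1024
  'd': [0/1 + 1/1*7/8, 0/1 + 1/1*1/1) = [7/8, 1/1)
  emit 'f', narrow to [1/4, 7/8)
Step 2: interval [1/4, 7/8), width = 7/8 - 1/4 = 5/8
  'a': [1/4 + 5/8*0/1, 1/4 + 5/8*1/4) = [1/4, 13/32)
  'f': [1/4 + 5/8*1/4, 1/4 + 5/8*7/8) = [13/32, 51/64) <- contains code 791/1024
  'd': [1/4 + 5/8*7/8, 1/4 + 5/8*1/1) = [51/64, 7/8)
  emit 'f', narrow to [13/32, 51/64)
Step 3: interval [13/32, 51/64), width = 51/64 - 13/32 = 25/64
  'a': [13/32 + 25/64*0/1, 13/32 + 25/64*1/4) = [13/32, 129/256)
  'f': [13/32 + 25/64*1/4, 13/32 + 25/64*7/8) = [129/256, 383/512)
  'd': [13/32 + 25/64*7/8, 13/32 + 25/64*1/1) = [383/512, 51/64) <- contains code 791/1024
  emit 'd', narrow to [383/512, 51/64)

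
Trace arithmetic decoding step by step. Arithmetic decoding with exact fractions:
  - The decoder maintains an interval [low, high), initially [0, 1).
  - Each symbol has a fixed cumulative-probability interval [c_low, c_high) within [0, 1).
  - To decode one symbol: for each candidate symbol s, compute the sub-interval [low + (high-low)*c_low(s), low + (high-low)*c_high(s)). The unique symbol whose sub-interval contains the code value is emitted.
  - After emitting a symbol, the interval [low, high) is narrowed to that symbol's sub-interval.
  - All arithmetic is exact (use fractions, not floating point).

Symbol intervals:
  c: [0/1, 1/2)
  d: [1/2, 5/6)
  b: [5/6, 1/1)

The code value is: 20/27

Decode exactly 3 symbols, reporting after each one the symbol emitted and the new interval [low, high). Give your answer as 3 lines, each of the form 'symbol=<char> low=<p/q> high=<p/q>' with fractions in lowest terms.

Step 1: interval [0/1, 1/1), width = 1/1 - 0/1 = 1/1
  'c': [0/1 + 1/1*0/1, 0/1 + 1/1*1/2) = [0/1, 1/2)
  'd': [0/1 + 1/1*1/2, 0/1 + 1/1*5/6) = [1/2, 5/6) <- contains code 20/27
  'b': [0/1 + 1/1*5/6, 0/1 + 1/1*1/1) = [5/6, 1/1)
  emit 'd', narrow to [1/2, 5/6)
Step 2: interval [1/2, 5/6), width = 5/6 - 1/2 = 1/3
  'c': [1/2 + 1/3*0/1, 1/2 + 1/3*1/2) = [1/2, 2/3)
  'd': [1/2 + 1/3*1/2, 1/2 + 1/3*5/6) = [2/3, 7/9) <- contains code 20/27
  'b': [1/2 + 1/3*5/6, 1/2 + 1/3*1/1) = [7/9, 5/6)
  emit 'd', narrow to [2/3, 7/9)
Step 3: interval [2/3, 7/9), width = 7/9 - 2/3 = 1/9
  'c': [2/3 + 1/9*0/1, 2/3 + 1/9*1/2) = [2/3, 13/18)
  'd': [2/3 + 1/9*1/2, 2/3 + 1/9*5/6) = [13/18, 41/54) <- contains code 20/27
  'b': [2/3 + 1/9*5/6, 2/3 + 1/9*1/1) = [41/54, 7/9)
  emit 'd', narrow to [13/18, 41/54)

Answer: symbol=d low=1/2 high=5/6
symbol=d low=2/3 high=7/9
symbol=d low=13/18 high=41/54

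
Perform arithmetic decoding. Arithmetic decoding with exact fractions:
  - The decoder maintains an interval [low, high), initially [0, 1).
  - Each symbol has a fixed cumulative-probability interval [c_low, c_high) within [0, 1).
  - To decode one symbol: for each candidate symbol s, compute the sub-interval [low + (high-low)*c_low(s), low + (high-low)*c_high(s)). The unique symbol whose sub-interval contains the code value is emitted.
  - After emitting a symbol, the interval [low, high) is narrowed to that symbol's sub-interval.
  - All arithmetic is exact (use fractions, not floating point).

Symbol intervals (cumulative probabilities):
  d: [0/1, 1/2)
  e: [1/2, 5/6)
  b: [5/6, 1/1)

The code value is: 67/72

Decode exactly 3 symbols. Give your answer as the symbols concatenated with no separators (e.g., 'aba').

Answer: bed

Derivation:
Step 1: interval [0/1, 1/1), width = 1/1 - 0/1 = 1/1
  'd': [0/1 + 1/1*0/1, 0/1 + 1/1*1/2) = [0/1, 1/2)
  'e': [0/1 + 1/1*1/2, 0/1 + 1/1*5/6) = [1/2, 5/6)
  'b': [0/1 + 1/1*5/6, 0/1 + 1/1*1/1) = [5/6, 1/1) <- contains code 67/72
  emit 'b', narrow to [5/6, 1/1)
Step 2: interval [5/6, 1/1), width = 1/1 - 5/6 = 1/6
  'd': [5/6 + 1/6*0/1, 5/6 + 1/6*1/2) = [5/6, 11/12)
  'e': [5/6 + 1/6*1/2, 5/6 + 1/6*5/6) = [11/12, 35/36) <- contains code 67/72
  'b': [5/6 + 1/6*5/6, 5/6 + 1/6*1/1) = [35/36, 1/1)
  emit 'e', narrow to [11/12, 35/36)
Step 3: interval [11/12, 35/36), width = 35/36 - 11/12 = 1/18
  'd': [11/12 + 1/18*0/1, 11/12 + 1/18*1/2) = [11/12, 17/18) <- contains code 67/72
  'e': [11/12 + 1/18*1/2, 11/12 + 1/18*5/6) = [17/18, 26/27)
  'b': [11/12 + 1/18*5/6, 11/12 + 1/18*1/1) = [26/27, 35/36)
  emit 'd', narrow to [11/12, 17/18)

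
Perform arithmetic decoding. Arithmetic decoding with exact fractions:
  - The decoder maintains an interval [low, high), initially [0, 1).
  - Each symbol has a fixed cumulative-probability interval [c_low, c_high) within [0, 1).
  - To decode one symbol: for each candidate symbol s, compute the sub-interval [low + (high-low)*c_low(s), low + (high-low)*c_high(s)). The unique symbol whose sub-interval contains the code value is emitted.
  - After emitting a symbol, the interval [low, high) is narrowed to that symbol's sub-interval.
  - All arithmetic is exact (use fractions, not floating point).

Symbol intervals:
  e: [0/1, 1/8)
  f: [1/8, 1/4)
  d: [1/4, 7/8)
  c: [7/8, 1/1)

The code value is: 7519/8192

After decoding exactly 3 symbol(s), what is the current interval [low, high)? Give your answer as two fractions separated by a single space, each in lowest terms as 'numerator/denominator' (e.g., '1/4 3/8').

Step 1: interval [0/1, 1/1), width = 1/1 - 0/1 = 1/1
  'e': [0/1 + 1/1*0/1, 0/1 + 1/1*1/8) = [0/1, 1/8)
  'f': [0/1 + 1/1*1/8, 0/1 + 1/1*1/4) = [1/8, 1/4)
  'd': [0/1 + 1/1*1/4, 0/1 + 1/1*7/8) = [1/4, 7/8)
  'c': [0/1 + 1/1*7/8, 0/1 + 1/1*1/1) = [7/8, 1/1) <- contains code 7519/8192
  emit 'c', narrow to [7/8, 1/1)
Step 2: interval [7/8, 1/1), width = 1/1 - 7/8 = 1/8
  'e': [7/8 + 1/8*0/1, 7/8 + 1/8*1/8) = [7/8, 57/64)
  'f': [7/8 + 1/8*1/8, 7/8 + 1/8*1/4) = [57/64, 29/32)
  'd': [7/8 + 1/8*1/4, 7/8 + 1/8*7/8) = [29/32, 63/64) <- contains code 7519/8192
  'c': [7/8 + 1/8*7/8, 7/8 + 1/8*1/1) = [63/64, 1/1)
  emit 'd', narrow to [29/32, 63/64)
Step 3: interval [29/32, 63/64), width = 63/64 - 29/32 = 5/64
  'e': [29/32 + 5/64*0/1, 29/32 + 5/64*1/8) = [29/32, 469/512)
  'f': [29/32 + 5/64*1/8, 29/32 + 5/64*1/4) = [469/512, 237/256) <- contains code 7519/8192
  'd': [29/32 + 5/64*1/4, 29/32 + 5/64*7/8) = [237/256, 499/512)
  'c': [29/32 + 5/64*7/8, 29/32 + 5/64*1/1) = [499/512, 63/64)
  emit 'f', narrow to [469/512, 237/256)

Answer: 469/512 237/256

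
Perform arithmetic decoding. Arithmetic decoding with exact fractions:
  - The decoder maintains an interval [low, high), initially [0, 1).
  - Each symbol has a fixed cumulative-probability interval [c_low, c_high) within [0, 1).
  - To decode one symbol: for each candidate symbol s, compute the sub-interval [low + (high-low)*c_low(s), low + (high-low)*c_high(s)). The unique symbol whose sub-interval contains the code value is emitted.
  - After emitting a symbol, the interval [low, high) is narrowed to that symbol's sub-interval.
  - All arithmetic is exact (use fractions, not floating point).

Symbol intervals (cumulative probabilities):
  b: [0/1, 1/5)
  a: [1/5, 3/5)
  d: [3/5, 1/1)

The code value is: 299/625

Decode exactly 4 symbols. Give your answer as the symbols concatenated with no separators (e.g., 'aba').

Answer: adab

Derivation:
Step 1: interval [0/1, 1/1), width = 1/1 - 0/1 = 1/1
  'b': [0/1 + 1/1*0/1, 0/1 + 1/1*1/5) = [0/1, 1/5)
  'a': [0/1 + 1/1*1/5, 0/1 + 1/1*3/5) = [1/5, 3/5) <- contains code 299/625
  'd': [0/1 + 1/1*3/5, 0/1 + 1/1*1/1) = [3/5, 1/1)
  emit 'a', narrow to [1/5, 3/5)
Step 2: interval [1/5, 3/5), width = 3/5 - 1/5 = 2/5
  'b': [1/5 + 2/5*0/1, 1/5 + 2/5*1/5) = [1/5, 7/25)
  'a': [1/5 + 2/5*1/5, 1/5 + 2/5*3/5) = [7/25, 11/25)
  'd': [1/5 + 2/5*3/5, 1/5 + 2/5*1/1) = [11/25, 3/5) <- contains code 299/625
  emit 'd', narrow to [11/25, 3/5)
Step 3: interval [11/25, 3/5), width = 3/5 - 11/25 = 4/25
  'b': [11/25 + 4/25*0/1, 11/25 + 4/25*1/5) = [11/25, 59/125)
  'a': [11/25 + 4/25*1/5, 11/25 + 4/25*3/5) = [59/125, 67/125) <- contains code 299/625
  'd': [11/25 + 4/25*3/5, 11/25 + 4/25*1/1) = [67/125, 3/5)
  emit 'a', narrow to [59/125, 67/125)
Step 4: interval [59/125, 67/125), width = 67/125 - 59/125 = 8/125
  'b': [59/125 + 8/125*0/1, 59/125 + 8/125*1/5) = [59/125, 303/625) <- contains code 299/625
  'a': [59/125 + 8/125*1/5, 59/125 + 8/125*3/5) = [303/625, 319/625)
  'd': [59/125 + 8/125*3/5, 59/125 + 8/125*1/1) = [319/625, 67/125)
  emit 'b', narrow to [59/125, 303/625)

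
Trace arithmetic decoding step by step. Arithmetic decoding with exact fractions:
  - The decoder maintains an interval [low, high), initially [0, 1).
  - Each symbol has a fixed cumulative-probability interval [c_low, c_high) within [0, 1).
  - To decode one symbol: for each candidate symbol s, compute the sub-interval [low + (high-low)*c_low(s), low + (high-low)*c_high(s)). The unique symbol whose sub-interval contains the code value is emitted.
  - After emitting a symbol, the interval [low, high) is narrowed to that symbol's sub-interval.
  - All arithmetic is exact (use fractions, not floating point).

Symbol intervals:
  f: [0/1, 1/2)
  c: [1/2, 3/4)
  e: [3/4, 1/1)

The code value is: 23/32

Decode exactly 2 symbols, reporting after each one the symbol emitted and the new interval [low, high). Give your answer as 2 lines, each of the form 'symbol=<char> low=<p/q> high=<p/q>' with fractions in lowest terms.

Step 1: interval [0/1, 1/1), width = 1/1 - 0/1 = 1/1
  'f': [0/1 + 1/1*0/1, 0/1 + 1/1*1/2) = [0/1, 1/2)
  'c': [0/1 + 1/1*1/2, 0/1 + 1/1*3/4) = [1/2, 3/4) <- contains code 23/32
  'e': [0/1 + 1/1*3/4, 0/1 + 1/1*1/1) = [3/4, 1/1)
  emit 'c', narrow to [1/2, 3/4)
Step 2: interval [1/2, 3/4), width = 3/4 - 1/2 = 1/4
  'f': [1/2 + 1/4*0/1, 1/2 + 1/4*1/2) = [1/2, 5/8)
  'c': [1/2 + 1/4*1/2, 1/2 + 1/4*3/4) = [5/8, 11/16)
  'e': [1/2 + 1/4*3/4, 1/2 + 1/4*1/1) = [11/16, 3/4) <- contains code 23/32
  emit 'e', narrow to [11/16, 3/4)

Answer: symbol=c low=1/2 high=3/4
symbol=e low=11/16 high=3/4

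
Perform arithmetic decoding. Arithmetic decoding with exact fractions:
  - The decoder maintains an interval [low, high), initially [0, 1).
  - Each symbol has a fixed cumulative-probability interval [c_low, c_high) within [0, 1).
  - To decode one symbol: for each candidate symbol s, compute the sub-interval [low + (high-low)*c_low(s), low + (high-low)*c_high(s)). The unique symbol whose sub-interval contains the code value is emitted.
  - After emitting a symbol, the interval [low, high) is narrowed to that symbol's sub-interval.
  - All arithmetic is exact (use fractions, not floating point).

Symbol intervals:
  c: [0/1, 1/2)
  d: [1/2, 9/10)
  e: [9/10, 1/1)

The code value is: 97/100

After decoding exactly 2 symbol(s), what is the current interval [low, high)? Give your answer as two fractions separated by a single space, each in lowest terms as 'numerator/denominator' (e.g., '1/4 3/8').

Step 1: interval [0/1, 1/1), width = 1/1 - 0/1 = 1/1
  'c': [0/1 + 1/1*0/1, 0/1 + 1/1*1/2) = [0/1, 1/2)
  'd': [0/1 + 1/1*1/2, 0/1 + 1/1*9/10) = [1/2, 9/10)
  'e': [0/1 + 1/1*9/10, 0/1 + 1/1*1/1) = [9/10, 1/1) <- contains code 97/100
  emit 'e', narrow to [9/10, 1/1)
Step 2: interval [9/10, 1/1), width = 1/1 - 9/10 = 1/10
  'c': [9/10 + 1/10*0/1, 9/10 + 1/10*1/2) = [9/10, 19/20)
  'd': [9/10 + 1/10*1/2, 9/10 + 1/10*9/10) = [19/20, 99/100) <- contains code 97/100
  'e': [9/10 + 1/10*9/10, 9/10 + 1/10*1/1) = [99/100, 1/1)
  emit 'd', narrow to [19/20, 99/100)

Answer: 19/20 99/100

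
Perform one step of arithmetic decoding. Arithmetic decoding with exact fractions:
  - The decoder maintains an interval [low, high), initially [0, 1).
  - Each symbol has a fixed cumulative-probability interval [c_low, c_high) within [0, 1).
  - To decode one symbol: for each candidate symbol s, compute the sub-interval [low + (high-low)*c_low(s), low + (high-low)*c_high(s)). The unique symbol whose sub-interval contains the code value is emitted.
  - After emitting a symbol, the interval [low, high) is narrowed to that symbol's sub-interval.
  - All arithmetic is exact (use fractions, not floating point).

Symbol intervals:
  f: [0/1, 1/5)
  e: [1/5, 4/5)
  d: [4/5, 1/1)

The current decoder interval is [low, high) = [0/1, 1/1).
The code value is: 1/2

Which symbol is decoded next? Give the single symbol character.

Answer: e

Derivation:
Interval width = high − low = 1/1 − 0/1 = 1/1
Scaled code = (code − low) / width = (1/2 − 0/1) / 1/1 = 1/2
  f: [0/1, 1/5) 
  e: [1/5, 4/5) ← scaled code falls here ✓
  d: [4/5, 1/1) 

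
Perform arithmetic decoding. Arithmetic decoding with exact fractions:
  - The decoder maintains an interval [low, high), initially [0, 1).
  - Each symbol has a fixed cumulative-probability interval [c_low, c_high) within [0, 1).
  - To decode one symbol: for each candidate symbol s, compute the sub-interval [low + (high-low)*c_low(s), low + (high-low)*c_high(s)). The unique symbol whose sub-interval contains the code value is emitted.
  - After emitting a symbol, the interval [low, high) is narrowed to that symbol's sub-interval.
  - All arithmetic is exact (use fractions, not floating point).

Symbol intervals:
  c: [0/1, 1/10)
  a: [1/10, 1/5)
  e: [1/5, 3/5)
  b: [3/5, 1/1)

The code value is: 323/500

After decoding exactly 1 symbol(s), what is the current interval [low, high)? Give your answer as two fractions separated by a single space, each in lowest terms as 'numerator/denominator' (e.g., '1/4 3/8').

Step 1: interval [0/1, 1/1), width = 1/1 - 0/1 = 1/1
  'c': [0/1 + 1/1*0/1, 0/1 + 1/1*1/10) = [0/1, 1/10)
  'a': [0/1 + 1/1*1/10, 0/1 + 1/1*1/5) = [1/10, 1/5)
  'e': [0/1 + 1/1*1/5, 0/1 + 1/1*3/5) = [1/5, 3/5)
  'b': [0/1 + 1/1*3/5, 0/1 + 1/1*1/1) = [3/5, 1/1) <- contains code 323/500
  emit 'b', narrow to [3/5, 1/1)

Answer: 3/5 1/1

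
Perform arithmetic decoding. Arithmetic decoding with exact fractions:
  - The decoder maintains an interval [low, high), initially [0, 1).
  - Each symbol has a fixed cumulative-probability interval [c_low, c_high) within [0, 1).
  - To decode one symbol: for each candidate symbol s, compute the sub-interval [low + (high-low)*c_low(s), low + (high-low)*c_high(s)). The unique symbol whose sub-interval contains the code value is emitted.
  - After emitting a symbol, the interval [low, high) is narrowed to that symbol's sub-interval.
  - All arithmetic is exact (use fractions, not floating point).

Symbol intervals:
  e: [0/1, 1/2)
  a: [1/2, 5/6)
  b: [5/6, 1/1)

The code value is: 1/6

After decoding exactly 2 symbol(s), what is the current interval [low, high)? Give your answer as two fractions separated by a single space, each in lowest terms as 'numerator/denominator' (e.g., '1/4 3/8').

Answer: 0/1 1/4

Derivation:
Step 1: interval [0/1, 1/1), width = 1/1 - 0/1 = 1/1
  'e': [0/1 + 1/1*0/1, 0/1 + 1/1*1/2) = [0/1, 1/2) <- contains code 1/6
  'a': [0/1 + 1/1*1/2, 0/1 + 1/1*5/6) = [1/2, 5/6)
  'b': [0/1 + 1/1*5/6, 0/1 + 1/1*1/1) = [5/6, 1/1)
  emit 'e', narrow to [0/1, 1/2)
Step 2: interval [0/1, 1/2), width = 1/2 - 0/1 = 1/2
  'e': [0/1 + 1/2*0/1, 0/1 + 1/2*1/2) = [0/1, 1/4) <- contains code 1/6
  'a': [0/1 + 1/2*1/2, 0/1 + 1/2*5/6) = [1/4, 5/12)
  'b': [0/1 + 1/2*5/6, 0/1 + 1/2*1/1) = [5/12, 1/2)
  emit 'e', narrow to [0/1, 1/4)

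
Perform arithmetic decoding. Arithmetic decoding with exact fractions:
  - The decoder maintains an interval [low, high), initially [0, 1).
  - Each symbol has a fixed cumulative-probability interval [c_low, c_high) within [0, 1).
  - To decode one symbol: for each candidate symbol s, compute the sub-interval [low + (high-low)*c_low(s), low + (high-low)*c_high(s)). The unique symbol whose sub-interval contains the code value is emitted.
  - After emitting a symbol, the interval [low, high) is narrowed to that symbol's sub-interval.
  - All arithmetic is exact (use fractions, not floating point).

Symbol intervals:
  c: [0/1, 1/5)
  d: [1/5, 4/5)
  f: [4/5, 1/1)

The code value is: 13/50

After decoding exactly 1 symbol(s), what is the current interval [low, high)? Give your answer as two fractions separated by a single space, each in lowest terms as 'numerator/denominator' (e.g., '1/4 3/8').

Step 1: interval [0/1, 1/1), width = 1/1 - 0/1 = 1/1
  'c': [0/1 + 1/1*0/1, 0/1 + 1/1*1/5) = [0/1, 1/5)
  'd': [0/1 + 1/1*1/5, 0/1 + 1/1*4/5) = [1/5, 4/5) <- contains code 13/50
  'f': [0/1 + 1/1*4/5, 0/1 + 1/1*1/1) = [4/5, 1/1)
  emit 'd', narrow to [1/5, 4/5)

Answer: 1/5 4/5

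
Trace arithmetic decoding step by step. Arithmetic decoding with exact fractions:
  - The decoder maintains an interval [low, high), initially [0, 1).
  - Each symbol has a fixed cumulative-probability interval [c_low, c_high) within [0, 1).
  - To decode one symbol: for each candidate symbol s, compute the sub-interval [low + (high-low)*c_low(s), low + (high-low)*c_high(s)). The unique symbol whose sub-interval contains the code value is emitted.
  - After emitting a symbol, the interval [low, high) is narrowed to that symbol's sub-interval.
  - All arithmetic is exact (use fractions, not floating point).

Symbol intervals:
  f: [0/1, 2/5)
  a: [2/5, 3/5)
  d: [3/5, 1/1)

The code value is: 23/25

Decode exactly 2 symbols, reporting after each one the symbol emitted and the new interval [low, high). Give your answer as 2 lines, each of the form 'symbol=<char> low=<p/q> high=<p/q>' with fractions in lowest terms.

Answer: symbol=d low=3/5 high=1/1
symbol=d low=21/25 high=1/1

Derivation:
Step 1: interval [0/1, 1/1), width = 1/1 - 0/1 = 1/1
  'f': [0/1 + 1/1*0/1, 0/1 + 1/1*2/5) = [0/1, 2/5)
  'a': [0/1 + 1/1*2/5, 0/1 + 1/1*3/5) = [2/5, 3/5)
  'd': [0/1 + 1/1*3/5, 0/1 + 1/1*1/1) = [3/5, 1/1) <- contains code 23/25
  emit 'd', narrow to [3/5, 1/1)
Step 2: interval [3/5, 1/1), width = 1/1 - 3/5 = 2/5
  'f': [3/5 + 2/5*0/1, 3/5 + 2/5*2/5) = [3/5, 19/25)
  'a': [3/5 + 2/5*2/5, 3/5 + 2/5*3/5) = [19/25, 21/25)
  'd': [3/5 + 2/5*3/5, 3/5 + 2/5*1/1) = [21/25, 1/1) <- contains code 23/25
  emit 'd', narrow to [21/25, 1/1)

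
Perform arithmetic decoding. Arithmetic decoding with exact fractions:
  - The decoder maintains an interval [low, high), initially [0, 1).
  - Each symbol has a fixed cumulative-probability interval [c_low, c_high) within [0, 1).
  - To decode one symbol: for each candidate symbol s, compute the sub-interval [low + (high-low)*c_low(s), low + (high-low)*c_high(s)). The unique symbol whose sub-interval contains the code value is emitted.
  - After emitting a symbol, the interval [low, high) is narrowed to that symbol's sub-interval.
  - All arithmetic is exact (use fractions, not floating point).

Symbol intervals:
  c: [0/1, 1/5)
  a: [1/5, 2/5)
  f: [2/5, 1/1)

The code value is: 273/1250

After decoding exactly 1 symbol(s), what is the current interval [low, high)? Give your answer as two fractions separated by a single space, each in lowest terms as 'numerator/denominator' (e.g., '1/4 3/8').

Step 1: interval [0/1, 1/1), width = 1/1 - 0/1 = 1/1
  'c': [0/1 + 1/1*0/1, 0/1 + 1/1*1/5) = [0/1, 1/5)
  'a': [0/1 + 1/1*1/5, 0/1 + 1/1*2/5) = [1/5, 2/5) <- contains code 273/1250
  'f': [0/1 + 1/1*2/5, 0/1 + 1/1*1/1) = [2/5, 1/1)
  emit 'a', narrow to [1/5, 2/5)

Answer: 1/5 2/5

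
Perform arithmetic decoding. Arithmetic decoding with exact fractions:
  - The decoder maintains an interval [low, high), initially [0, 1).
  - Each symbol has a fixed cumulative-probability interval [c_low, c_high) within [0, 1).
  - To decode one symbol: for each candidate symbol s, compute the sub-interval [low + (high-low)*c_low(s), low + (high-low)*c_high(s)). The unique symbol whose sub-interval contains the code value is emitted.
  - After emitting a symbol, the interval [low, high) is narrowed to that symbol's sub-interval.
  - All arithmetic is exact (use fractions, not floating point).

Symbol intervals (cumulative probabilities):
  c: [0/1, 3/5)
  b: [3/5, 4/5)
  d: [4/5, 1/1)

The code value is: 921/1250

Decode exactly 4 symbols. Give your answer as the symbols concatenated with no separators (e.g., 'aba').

Answer: bbcb

Derivation:
Step 1: interval [0/1, 1/1), width = 1/1 - 0/1 = 1/1
  'c': [0/1 + 1/1*0/1, 0/1 + 1/1*3/5) = [0/1, 3/5)
  'b': [0/1 + 1/1*3/5, 0/1 + 1/1*4/5) = [3/5, 4/5) <- contains code 921/1250
  'd': [0/1 + 1/1*4/5, 0/1 + 1/1*1/1) = [4/5, 1/1)
  emit 'b', narrow to [3/5, 4/5)
Step 2: interval [3/5, 4/5), width = 4/5 - 3/5 = 1/5
  'c': [3/5 + 1/5*0/1, 3/5 + 1/5*3/5) = [3/5, 18/25)
  'b': [3/5 + 1/5*3/5, 3/5 + 1/5*4/5) = [18/25, 19/25) <- contains code 921/1250
  'd': [3/5 + 1/5*4/5, 3/5 + 1/5*1/1) = [19/25, 4/5)
  emit 'b', narrow to [18/25, 19/25)
Step 3: interval [18/25, 19/25), width = 19/25 - 18/25 = 1/25
  'c': [18/25 + 1/25*0/1, 18/25 + 1/25*3/5) = [18/25, 93/125) <- contains code 921/1250
  'b': [18/25 + 1/25*3/5, 18/25 + 1/25*4/5) = [93/125, 94/125)
  'd': [18/25 + 1/25*4/5, 18/25 + 1/25*1/1) = [94/125, 19/25)
  emit 'c', narrow to [18/25, 93/125)
Step 4: interval [18/25, 93/125), width = 93/125 - 18/25 = 3/125
  'c': [18/25 + 3/125*0/1, 18/25 + 3/125*3/5) = [18/25, 459/625)
  'b': [18/25 + 3/125*3/5, 18/25 + 3/125*4/5) = [459/625, 462/625) <- contains code 921/1250
  'd': [18/25 + 3/125*4/5, 18/25 + 3/125*1/1) = [462/625, 93/125)
  emit 'b', narrow to [459/625, 462/625)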